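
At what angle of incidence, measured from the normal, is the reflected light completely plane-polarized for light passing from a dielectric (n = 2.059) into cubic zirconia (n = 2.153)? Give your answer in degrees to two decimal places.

θ_B ≈ 46.28°

The reflected p-component vanishes when tan θ_B = n₂/n₁.
tan θ_B = n₂/n₁ = 2.153/2.059 = 1.0457.
So θ_B = arctan 1.0457 = 46.28°.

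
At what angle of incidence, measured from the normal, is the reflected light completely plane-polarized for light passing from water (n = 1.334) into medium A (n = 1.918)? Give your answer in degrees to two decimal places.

tan θ_B = n₂/n₁ = 1.918/1.334 = 1.4378.
So θ_B = arctan 1.4378 = 55.18°.

θ_B ≈ 55.18°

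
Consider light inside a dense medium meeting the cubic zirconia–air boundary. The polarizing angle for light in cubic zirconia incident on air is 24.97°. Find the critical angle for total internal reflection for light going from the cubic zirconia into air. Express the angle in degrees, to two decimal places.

θ_c ≈ 27.75°

From Brewster, n₂/n₁ = tan θ_B = tan 24.97° = 0.4657.
Then sin θ_c = n₂/n₁ = 0.4657, so θ_c = arcsin 0.4657 = 27.75°.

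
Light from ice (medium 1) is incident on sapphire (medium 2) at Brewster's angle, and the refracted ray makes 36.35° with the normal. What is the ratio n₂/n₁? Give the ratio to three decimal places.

n₂/n₁ ≈ 1.359

At Brewster incidence θ_B = 90° − θ_t = 90° − 36.35° = 53.65°.
tan θ_B = n₂/n₁, so n₂/n₁ = tan 53.65° = 1.359.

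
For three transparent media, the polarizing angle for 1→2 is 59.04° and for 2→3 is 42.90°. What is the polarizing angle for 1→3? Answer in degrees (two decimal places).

θ_B ≈ 57.15°

n₂/n₁ = tan 59.04° = 1.6669 and n₃/n₂ = tan 42.90° = 0.9293.
So n₃/n₁ = (n₂/n₁)(n₃/n₂) = 1.6669 × 0.9293 = 1.5490.
θ_B(1→3) = arctan(1.5490) = 57.15°.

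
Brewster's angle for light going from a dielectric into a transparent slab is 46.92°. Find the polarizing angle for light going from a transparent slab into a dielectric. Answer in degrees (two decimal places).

tan θ_B' = n₁/n₂ = 1/tan θ_B, so θ_B' = 90° − θ_B.
θ_B' = 90° − 46.92° = 43.08°.

θ_B' ≈ 43.08°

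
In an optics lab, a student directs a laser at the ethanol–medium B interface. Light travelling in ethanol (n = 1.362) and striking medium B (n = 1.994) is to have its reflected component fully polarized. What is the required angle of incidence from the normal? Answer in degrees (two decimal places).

θ_B ≈ 55.67°

tan θ_B = n₂/n₁ = 1.994/1.362 = 1.4640.
θ_B = arctan(1.4640) = 55.67°.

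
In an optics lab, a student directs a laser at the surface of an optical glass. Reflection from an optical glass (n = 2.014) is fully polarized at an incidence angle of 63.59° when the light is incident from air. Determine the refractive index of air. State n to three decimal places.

At the Brewster angle, tan θ_B = n₂/n₁ with n₁ on the incident side (air) and n₂ on the transmitted side (an optical glass).
n₁ = n₂ / tan θ_B = 2.014 / tan 63.59° = 1.000.

n ≈ 1.000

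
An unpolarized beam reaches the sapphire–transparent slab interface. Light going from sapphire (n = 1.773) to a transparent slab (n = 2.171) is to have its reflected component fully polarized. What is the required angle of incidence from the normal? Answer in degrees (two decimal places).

tan θ_B = n₂/n₁ = 2.171/1.773 = 1.2245.
So θ_B = arctan 1.2245 = 50.76°.

θ_B ≈ 50.76°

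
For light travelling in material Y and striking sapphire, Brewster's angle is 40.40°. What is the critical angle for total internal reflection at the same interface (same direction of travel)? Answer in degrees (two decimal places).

From Brewster, n₂/n₁ = tan θ_B = tan 40.40° = 0.8511.
Then sin θ_c = n₂/n₁ = 0.8511, so θ_c = arcsin 0.8511 = 58.33°.

θ_c ≈ 58.33°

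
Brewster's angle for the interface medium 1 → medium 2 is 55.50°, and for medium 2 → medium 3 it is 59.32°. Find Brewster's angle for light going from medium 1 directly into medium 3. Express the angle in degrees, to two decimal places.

θ_B ≈ 67.82°

Each Brewster angle gives a ratio: n₂/n₁ = tan 55.50° = 1.4550, n₃/n₂ = tan 59.32° = 1.6855.
n₃/n₁ = 2.4525. Then tan θ_B(1→3) = n₃/n₁, so θ_B(1→3) = arctan(2.4525) = 67.82°.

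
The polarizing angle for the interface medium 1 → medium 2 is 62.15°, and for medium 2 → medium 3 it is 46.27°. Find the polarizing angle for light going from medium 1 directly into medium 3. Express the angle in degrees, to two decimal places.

θ_B ≈ 63.19°

Each Brewster angle gives a ratio: n₂/n₁ = tan 62.15° = 1.8927, n₃/n₂ = tan 46.27° = 1.0453.
So n₃/n₁ = (n₂/n₁)(n₃/n₂) = 1.8927 × 1.0453 = 1.9785.
θ_B(1→3) = arctan(1.9785) = 63.19°.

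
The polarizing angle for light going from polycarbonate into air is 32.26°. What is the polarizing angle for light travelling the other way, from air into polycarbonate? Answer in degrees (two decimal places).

tan θ_B' = n₁/n₂ = 1/tan θ_B, so θ_B' = 90° − θ_B.
θ_B' = 90° − 32.26° = 57.74°.

θ_B' ≈ 57.74°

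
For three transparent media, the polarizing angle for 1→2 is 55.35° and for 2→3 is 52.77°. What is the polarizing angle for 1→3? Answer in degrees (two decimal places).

Each Brewster angle gives a ratio: n₂/n₁ = tan 55.35° = 1.4469, n₃/n₂ = tan 52.77° = 1.3160.
Multiplying, n₃/n₁ = 1.4469 × 1.3160 = 1.9041, and θ_B(1→3) = arctan 1.9041 = 62.29°.

θ_B ≈ 62.29°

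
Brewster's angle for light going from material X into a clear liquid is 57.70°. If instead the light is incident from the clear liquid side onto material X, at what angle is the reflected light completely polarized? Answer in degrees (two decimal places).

θ_B' ≈ 32.30°

Reversing the direction swaps n₁ and n₂, so tan θ_B' = 1/tan θ_B and θ_B' = 90° − θ_B.
Hence θ_B' = 90° − 57.70° = 32.30°.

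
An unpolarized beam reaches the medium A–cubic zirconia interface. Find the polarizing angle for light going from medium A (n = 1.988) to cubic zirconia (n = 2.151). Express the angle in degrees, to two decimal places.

The reflected p-component vanishes when tan θ_B = n₂/n₁.
tan θ_B = n₂/n₁ = 2.151/1.988 = 1.0820.
θ_B = arctan(1.0820) = 47.26°.

θ_B ≈ 47.26°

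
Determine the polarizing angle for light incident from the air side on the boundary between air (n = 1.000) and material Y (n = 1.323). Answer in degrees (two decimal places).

θ_B ≈ 52.92°

Brewster's condition: tan θ_B = n₂/n₁ = 1.323/1.000 = 1.3230.
So θ_B = arctan 1.3230 = 52.92°.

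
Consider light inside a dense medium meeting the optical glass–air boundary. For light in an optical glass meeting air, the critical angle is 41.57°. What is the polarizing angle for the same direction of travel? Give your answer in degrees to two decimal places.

sin θ_c = n₂/n₁, so n₂/n₁ = sin 41.57° = 0.6635.
Brewster: tan θ_B = n₂/n₁ = 0.6635.
θ_B = arctan(0.6635) = 33.57°.

θ_B ≈ 33.57°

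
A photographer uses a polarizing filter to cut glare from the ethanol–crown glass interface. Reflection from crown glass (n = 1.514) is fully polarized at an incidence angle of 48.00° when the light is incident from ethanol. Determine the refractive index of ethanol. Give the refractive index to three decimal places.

n ≈ 1.363

Full polarization of the reflected beam means tan θ_B = n₂/n₁, where n₁ is the incident medium (ethanol).
n₁ = n₂ / tan θ_B = 1.514 / tan 48.00° = 1.363.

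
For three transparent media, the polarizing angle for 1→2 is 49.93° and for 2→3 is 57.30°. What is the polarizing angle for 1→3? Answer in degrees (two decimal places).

θ_B ≈ 61.63°

tan θ_B(1→2) = n₂/n₁ = tan 49.93° = 1.1888.
tan θ_B(2→3) = n₃/n₂ = tan 57.30° = 1.5577.
Multiplying, n₃/n₁ = 1.1888 × 1.5577 = 1.8517, and θ_B(1→3) = arctan 1.8517 = 61.63°.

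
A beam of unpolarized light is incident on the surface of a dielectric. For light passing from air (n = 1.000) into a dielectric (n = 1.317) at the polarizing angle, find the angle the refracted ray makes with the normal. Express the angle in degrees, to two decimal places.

tan θ_B = n₂/n₁ = 1.317/1.000 = 1.3170, so θ_B = 52.79°.
The refracted ray is perpendicular to the reflected ray, so θ_t = 90° − θ_B = 37.21°.

θ_t ≈ 37.21°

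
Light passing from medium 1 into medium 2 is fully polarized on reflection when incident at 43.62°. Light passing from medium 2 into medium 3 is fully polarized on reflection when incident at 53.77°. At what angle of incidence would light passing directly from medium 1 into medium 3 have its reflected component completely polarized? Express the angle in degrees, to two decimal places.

Each Brewster angle gives a ratio: n₂/n₁ = tan 43.62° = 0.9530, n₃/n₂ = tan 53.77° = 1.3648.
So n₃/n₁ = (n₂/n₁)(n₃/n₂) = 0.9530 × 1.3648 = 1.3006.
θ_B(1→3) = arctan(1.3006) = 52.44°.

θ_B ≈ 52.44°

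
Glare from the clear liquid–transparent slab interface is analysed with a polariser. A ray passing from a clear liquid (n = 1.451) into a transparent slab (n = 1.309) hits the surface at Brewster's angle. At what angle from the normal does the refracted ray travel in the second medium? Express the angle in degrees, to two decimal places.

θ_t ≈ 47.95°

tan θ_B = n₂/n₁ = 1.309/1.451 = 0.9021, so θ_B = 42.05°.
At Brewster's angle the reflected and refracted rays are perpendicular, so θ_t = 90° − θ_B = 90° − 42.05° = 47.95°.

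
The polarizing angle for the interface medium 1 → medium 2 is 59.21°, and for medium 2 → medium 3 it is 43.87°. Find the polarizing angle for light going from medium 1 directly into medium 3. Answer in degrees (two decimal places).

θ_B ≈ 58.21°

Each Brewster angle gives a ratio: n₂/n₁ = tan 59.21° = 1.6782, n₃/n₂ = tan 43.87° = 0.9613.
So n₃/n₁ = (n₂/n₁)(n₃/n₂) = 1.6782 × 0.9613 = 1.6133.
θ_B(1→3) = arctan(1.6133) = 58.21°.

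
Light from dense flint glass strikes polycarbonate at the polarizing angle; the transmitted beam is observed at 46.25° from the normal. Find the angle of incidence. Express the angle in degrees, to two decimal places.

Brewster's condition makes the reflected and refracted beams perpendicular: θ_B + θ_t = 90°.
θ_B = 90° − 46.25° = 43.75°.

θ_B ≈ 43.75°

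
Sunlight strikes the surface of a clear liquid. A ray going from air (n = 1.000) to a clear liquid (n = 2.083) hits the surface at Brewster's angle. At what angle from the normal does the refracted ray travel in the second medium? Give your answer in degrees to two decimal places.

First find Brewster's angle: tan θ_B = 2.083/1.000 = 2.0830, giving θ_B = 64.36°.
At Brewster's angle the reflected and refracted rays are perpendicular, so θ_t = 90° − θ_B = 90° − 64.36° = 25.64°.

θ_t ≈ 25.64°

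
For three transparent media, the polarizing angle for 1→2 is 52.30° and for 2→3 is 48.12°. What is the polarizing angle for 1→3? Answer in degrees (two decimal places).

n₂/n₁ = tan 52.30° = 1.2938 and n₃/n₂ = tan 48.12° = 1.1153.
n₃/n₁ = 1.4430. Then tan θ_B(1→3) = n₃/n₁, so θ_B(1→3) = arctan(1.4430) = 55.28°.

θ_B ≈ 55.28°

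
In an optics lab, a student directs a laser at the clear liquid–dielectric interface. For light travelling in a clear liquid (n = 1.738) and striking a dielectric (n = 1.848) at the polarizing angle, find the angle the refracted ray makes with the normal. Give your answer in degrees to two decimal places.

First find Brewster's angle: tan θ_B = 1.848/1.738 = 1.0633, giving θ_B = 46.76°.
The refracted ray is perpendicular to the reflected ray, so θ_t = 90° − θ_B = 43.24°.

θ_t ≈ 43.24°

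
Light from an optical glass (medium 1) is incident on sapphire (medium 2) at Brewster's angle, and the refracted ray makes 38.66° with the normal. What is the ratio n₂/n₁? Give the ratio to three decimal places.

At Brewster incidence θ_B = 90° − θ_t = 90° − 38.66° = 51.34°.
tan θ_B = n₂/n₁, so n₂/n₁ = tan 51.34° = 1.250.

n₂/n₁ ≈ 1.250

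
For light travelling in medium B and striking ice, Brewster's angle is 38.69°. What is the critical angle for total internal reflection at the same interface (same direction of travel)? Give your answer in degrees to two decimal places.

n₂/n₁ = tan 38.69° = 0.8009; the critical angle satisfies sin θ_c = n₂/n₁.
θ_c = arcsin(0.8009) = 53.21°.

θ_c ≈ 53.21°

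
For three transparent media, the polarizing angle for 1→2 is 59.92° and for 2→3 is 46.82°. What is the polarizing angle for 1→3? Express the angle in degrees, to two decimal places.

n₂/n₁ = tan 59.92° = 1.7265 and n₃/n₂ = tan 46.82° = 1.0656.
n₃/n₁ = 1.8398. Then tan θ_B(1→3) = n₃/n₁, so θ_B(1→3) = arctan(1.8398) = 61.47°.

θ_B ≈ 61.47°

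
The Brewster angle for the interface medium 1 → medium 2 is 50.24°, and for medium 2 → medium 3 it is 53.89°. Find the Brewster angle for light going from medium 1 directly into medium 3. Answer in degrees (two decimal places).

θ_B ≈ 58.75°

Each Brewster angle gives a ratio: n₂/n₁ = tan 50.24° = 1.2019, n₃/n₂ = tan 53.89° = 1.3708.
So n₃/n₁ = (n₂/n₁)(n₃/n₂) = 1.2019 × 1.3708 = 1.6477.
θ_B(1→3) = arctan(1.6477) = 58.75°.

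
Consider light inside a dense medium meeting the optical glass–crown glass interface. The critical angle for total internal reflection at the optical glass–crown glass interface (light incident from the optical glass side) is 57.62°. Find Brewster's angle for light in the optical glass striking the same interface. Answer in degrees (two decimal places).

θ_B ≈ 40.18°

n₂/n₁ = sin θ_c = sin 57.62° = 0.8445.
tan θ_B equals the same ratio, so θ_B = arctan(0.8445) = 40.18°.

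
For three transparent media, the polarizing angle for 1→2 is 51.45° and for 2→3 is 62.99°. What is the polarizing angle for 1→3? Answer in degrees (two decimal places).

θ_B ≈ 67.89°

tan θ_B(1→2) = n₂/n₁ = tan 51.45° = 1.2549.
tan θ_B(2→3) = n₃/n₂ = tan 62.99° = 1.9618.
Multiplying, n₃/n₁ = 1.2549 × 1.9618 = 2.4619, and θ_B(1→3) = arctan 2.4619 = 67.89°.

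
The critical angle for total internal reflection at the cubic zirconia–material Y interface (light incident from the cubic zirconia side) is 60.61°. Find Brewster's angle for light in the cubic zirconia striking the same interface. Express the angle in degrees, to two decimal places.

At the critical angle sin θ_c = n₂/n₁, giving n₂/n₁ = sin 60.61° = 0.8713.
Then tan θ_B = n₂/n₁ = 0.8713, so θ_B = arctan 0.8713 = 41.07°.

θ_B ≈ 41.07°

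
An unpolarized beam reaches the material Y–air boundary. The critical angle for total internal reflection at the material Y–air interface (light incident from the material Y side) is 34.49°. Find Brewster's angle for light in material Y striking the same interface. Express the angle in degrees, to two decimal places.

θ_B ≈ 29.52°

At the critical angle sin θ_c = n₂/n₁, giving n₂/n₁ = sin 34.49° = 0.5663.
Then tan θ_B = n₂/n₁ = 0.5663, so θ_B = arctan 0.5663 = 29.52°.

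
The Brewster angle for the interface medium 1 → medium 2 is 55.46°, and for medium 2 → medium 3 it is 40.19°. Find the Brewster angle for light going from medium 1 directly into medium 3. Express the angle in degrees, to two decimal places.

tan θ_B(1→2) = n₂/n₁ = tan 55.46° = 1.4528.
tan θ_B(2→3) = n₃/n₂ = tan 40.19° = 0.8448.
Multiplying, n₃/n₁ = 1.4528 × 0.8448 = 1.2273, and θ_B(1→3) = arctan 1.2273 = 50.83°.

θ_B ≈ 50.83°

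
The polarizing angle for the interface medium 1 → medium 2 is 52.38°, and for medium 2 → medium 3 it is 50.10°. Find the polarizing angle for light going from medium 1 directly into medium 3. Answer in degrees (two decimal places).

n₂/n₁ = tan 52.38° = 1.2976 and n₃/n₂ = tan 50.10° = 1.1960.
Multiplying, n₃/n₁ = 1.2976 × 1.1960 = 1.5519, and θ_B(1→3) = arctan 1.5519 = 57.20°.

θ_B ≈ 57.20°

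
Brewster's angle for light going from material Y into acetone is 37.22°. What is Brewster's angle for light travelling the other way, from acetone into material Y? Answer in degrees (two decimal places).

The two Brewster angles are complementary: θ_B' = 90° − θ_B = 90° − 37.22° = 52.78°.

θ_B' ≈ 52.78°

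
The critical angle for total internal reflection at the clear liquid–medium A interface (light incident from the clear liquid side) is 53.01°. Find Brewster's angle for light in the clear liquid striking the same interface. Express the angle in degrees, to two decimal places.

θ_B ≈ 38.62°

sin θ_c = n₂/n₁, so n₂/n₁ = sin 53.01° = 0.7987.
Brewster: tan θ_B = n₂/n₁ = 0.7987.
θ_B = arctan(0.7987) = 38.62°.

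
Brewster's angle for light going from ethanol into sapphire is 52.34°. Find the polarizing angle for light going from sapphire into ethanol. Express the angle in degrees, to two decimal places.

The two Brewster angles are complementary: θ_B' = 90° − θ_B = 90° − 52.34° = 37.66°.

θ_B' ≈ 37.66°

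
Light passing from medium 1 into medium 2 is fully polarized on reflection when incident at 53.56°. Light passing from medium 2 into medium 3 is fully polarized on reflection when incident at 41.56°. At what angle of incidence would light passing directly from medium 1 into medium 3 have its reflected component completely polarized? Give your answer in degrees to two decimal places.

tan θ_B(1→2) = n₂/n₁ = tan 53.56° = 1.3544.
tan θ_B(2→3) = n₃/n₂ = tan 41.56° = 0.8866.
n₃/n₁ = 1.2008. Then tan θ_B(1→3) = n₃/n₁, so θ_B(1→3) = arctan(1.2008) = 50.21°.

θ_B ≈ 50.21°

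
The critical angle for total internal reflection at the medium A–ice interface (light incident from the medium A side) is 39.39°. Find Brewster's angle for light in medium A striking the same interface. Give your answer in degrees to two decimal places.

sin θ_c = n₂/n₁, so n₂/n₁ = sin 39.39° = 0.6346.
Brewster: tan θ_B = n₂/n₁ = 0.6346.
θ_B = arctan(0.6346) = 32.40°.

θ_B ≈ 32.40°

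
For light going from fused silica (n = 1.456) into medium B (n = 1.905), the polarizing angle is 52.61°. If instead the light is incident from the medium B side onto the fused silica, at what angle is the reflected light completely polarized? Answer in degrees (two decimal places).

θ_B' ≈ 37.39°

Reversing the direction swaps n₁ and n₂, so tan θ_B' = 1/tan θ_B and θ_B' = 90° − θ_B.
Hence θ_B' = 90° − 52.61° = 37.39°.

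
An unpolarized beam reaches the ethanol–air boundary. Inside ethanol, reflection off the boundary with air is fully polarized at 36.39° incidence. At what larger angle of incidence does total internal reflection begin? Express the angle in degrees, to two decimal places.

θ_c ≈ 47.48°

tan θ_B = n₂/n₁ = tan 36.39° = 0.7370.
Total internal reflection: sin θ_c = n₂/n₁ = 0.7370.
θ_c = arcsin(0.7370) = 47.48°.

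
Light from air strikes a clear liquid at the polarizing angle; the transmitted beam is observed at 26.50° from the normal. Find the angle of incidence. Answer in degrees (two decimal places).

At Brewster's angle the reflected and refracted rays are perpendicular, so θ_B + θ_t = 90°.
θ_B = 90° − 26.50° = 63.50°.

θ_B ≈ 63.50°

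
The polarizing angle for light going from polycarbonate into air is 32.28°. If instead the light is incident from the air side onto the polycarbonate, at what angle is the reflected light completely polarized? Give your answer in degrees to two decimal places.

The two Brewster angles are complementary: θ_B' = 90° − θ_B = 90° − 32.28° = 57.72°.

θ_B' ≈ 57.72°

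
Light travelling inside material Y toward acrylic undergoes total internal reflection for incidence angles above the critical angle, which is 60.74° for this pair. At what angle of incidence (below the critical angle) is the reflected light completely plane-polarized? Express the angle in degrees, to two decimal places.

sin θ_c = n₂/n₁, so n₂/n₁ = sin 60.74° = 0.8724.
Brewster: tan θ_B = n₂/n₁ = 0.8724.
θ_B = arctan(0.8724) = 41.10°.

θ_B ≈ 41.10°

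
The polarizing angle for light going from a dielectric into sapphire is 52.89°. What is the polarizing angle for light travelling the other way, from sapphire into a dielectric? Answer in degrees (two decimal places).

θ_B' ≈ 37.11°

tan θ_B' = n₁/n₂ = 1/tan θ_B, so θ_B' = 90° − θ_B.
θ_B' = 90° − 52.89° = 37.11°.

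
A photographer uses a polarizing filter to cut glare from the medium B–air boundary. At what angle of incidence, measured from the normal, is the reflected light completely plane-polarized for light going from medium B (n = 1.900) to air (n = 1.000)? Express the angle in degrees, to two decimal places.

θ_B ≈ 27.76°

Brewster's condition: tan θ_B = n₂/n₁ = 1.000/1.900 = 0.5263.
θ_B = arctan(0.5263) = 27.76°.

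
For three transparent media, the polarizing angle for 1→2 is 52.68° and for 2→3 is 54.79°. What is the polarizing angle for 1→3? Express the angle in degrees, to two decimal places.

n₂/n₁ = tan 52.68° = 1.3117 and n₃/n₂ = tan 54.79° = 1.4171.
So n₃/n₁ = (n₂/n₁)(n₃/n₂) = 1.3117 × 1.4171 = 1.8588.
θ_B(1→3) = arctan(1.8588) = 61.72°.

θ_B ≈ 61.72°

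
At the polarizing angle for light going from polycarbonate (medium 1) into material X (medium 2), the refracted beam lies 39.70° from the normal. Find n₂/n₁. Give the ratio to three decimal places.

n₂/n₁ ≈ 1.205

At Brewster incidence θ_B = 90° − θ_t = 90° − 39.70° = 50.30°.
Then n₂/n₁ = tan θ_B = tan 50.30° = 1.205.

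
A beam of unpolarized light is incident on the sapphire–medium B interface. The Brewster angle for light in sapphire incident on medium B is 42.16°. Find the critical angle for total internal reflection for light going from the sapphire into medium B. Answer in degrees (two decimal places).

tan θ_B = n₂/n₁ = tan 42.16° = 0.9055.
Total internal reflection: sin θ_c = n₂/n₁ = 0.9055.
θ_c = arcsin(0.9055) = 64.89°.

θ_c ≈ 64.89°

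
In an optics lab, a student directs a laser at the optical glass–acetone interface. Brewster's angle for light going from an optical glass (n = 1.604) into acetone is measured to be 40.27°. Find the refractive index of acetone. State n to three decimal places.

n ≈ 1.359

Brewster's law: tan θ_B = n₂/n₁ (light incident in an optical glass, refracted into acetone).
n₂ = n₁ tan θ_B = 1.604 × tan 40.27° = 1.359.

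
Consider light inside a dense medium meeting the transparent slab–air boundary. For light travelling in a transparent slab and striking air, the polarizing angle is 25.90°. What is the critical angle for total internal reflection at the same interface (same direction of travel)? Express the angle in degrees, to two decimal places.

n₂/n₁ = tan 25.90° = 0.4856; the critical angle satisfies sin θ_c = n₂/n₁.
θ_c = arcsin(0.4856) = 29.05°.

θ_c ≈ 29.05°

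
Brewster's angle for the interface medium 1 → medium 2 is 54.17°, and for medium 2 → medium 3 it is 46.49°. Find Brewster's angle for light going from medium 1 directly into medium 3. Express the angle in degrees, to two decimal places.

n₂/n₁ = tan 54.17° = 1.3850 and n₃/n₂ = tan 46.49° = 1.0534.
So n₃/n₁ = (n₂/n₁)(n₃/n₂) = 1.3850 × 1.0534 = 1.4590.
θ_B(1→3) = arctan(1.4590) = 55.57°.

θ_B ≈ 55.57°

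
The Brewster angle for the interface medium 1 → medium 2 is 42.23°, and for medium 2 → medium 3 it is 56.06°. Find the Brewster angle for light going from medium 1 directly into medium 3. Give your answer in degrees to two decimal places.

θ_B ≈ 53.45°

n₂/n₁ = tan 42.23° = 0.9077 and n₃/n₂ = tan 56.06° = 1.4859.
So n₃/n₁ = (n₂/n₁)(n₃/n₂) = 0.9077 × 1.4859 = 1.3488.
θ_B(1→3) = arctan(1.3488) = 53.45°.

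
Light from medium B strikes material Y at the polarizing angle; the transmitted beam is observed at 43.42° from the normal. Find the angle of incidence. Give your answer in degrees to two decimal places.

Since the reflected and refracted rays are at right angles at the polarizing angle, θ_B + θ_t = 90°.
So θ_B = 90° − θ_t = 90° − 43.42° = 46.58°.

θ_B ≈ 46.58°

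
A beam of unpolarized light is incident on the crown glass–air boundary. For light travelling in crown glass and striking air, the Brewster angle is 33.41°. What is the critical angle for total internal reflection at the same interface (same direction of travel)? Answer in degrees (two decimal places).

θ_c ≈ 41.27°

n₂/n₁ = tan 33.41° = 0.6596; the critical angle satisfies sin θ_c = n₂/n₁.
θ_c = arcsin(0.6596) = 41.27°.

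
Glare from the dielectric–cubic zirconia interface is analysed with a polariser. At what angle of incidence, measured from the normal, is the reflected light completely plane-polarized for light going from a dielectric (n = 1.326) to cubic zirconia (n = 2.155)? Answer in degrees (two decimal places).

Here n₂/n₁ = 2.155/1.326 = 1.6252, and Brewster's law gives tan θ_B = n₂/n₁. Taking the arctangent, θ_B = 58.40°.

θ_B ≈ 58.40°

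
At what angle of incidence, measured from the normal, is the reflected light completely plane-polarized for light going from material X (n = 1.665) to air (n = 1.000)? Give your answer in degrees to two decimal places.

tan θ_B = n₂/n₁ = 1.000/1.665 = 0.6006.
θ_B = arctan(0.6006) = 30.99°.

θ_B ≈ 30.99°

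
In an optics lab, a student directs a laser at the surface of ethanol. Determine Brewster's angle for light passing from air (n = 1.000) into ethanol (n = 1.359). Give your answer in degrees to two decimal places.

θ_B ≈ 53.65°

Here n₂/n₁ = 1.359/1.000 = 1.3590, and Brewster's law gives tan θ_B = n₂/n₁. Taking the arctangent, θ_B = 53.65°.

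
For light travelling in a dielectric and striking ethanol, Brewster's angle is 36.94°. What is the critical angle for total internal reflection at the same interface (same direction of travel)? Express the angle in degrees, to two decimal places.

From Brewster, n₂/n₁ = tan θ_B = tan 36.94° = 0.7519.
Then sin θ_c = n₂/n₁ = 0.7519, so θ_c = arcsin 0.7519 = 48.76°.

θ_c ≈ 48.76°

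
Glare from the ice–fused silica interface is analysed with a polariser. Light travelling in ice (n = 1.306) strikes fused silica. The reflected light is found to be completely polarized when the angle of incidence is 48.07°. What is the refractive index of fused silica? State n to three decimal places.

n ≈ 1.454

At the polarizing angle, tan θ_B = n₂/n₁ with n₁ on the incident side (ice) and n₂ on the transmitted side (fused silica).
n₂ = n₁ tan θ_B = 1.306 × tan 48.07° = 1.454.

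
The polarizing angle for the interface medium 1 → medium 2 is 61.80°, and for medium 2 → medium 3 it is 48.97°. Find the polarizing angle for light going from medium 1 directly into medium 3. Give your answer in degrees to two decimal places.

tan θ_B(1→2) = n₂/n₁ = tan 61.80° = 1.8650.
tan θ_B(2→3) = n₃/n₂ = tan 48.97° = 1.1492.
n₃/n₁ = 2.1432. Then tan θ_B(1→3) = n₃/n₁, so θ_B(1→3) = arctan(2.1432) = 64.99°.

θ_B ≈ 64.99°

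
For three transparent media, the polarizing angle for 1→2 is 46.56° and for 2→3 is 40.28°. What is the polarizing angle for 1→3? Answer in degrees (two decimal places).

tan θ_B(1→2) = n₂/n₁ = tan 46.56° = 1.0560.
tan θ_B(2→3) = n₃/n₂ = tan 40.28° = 0.8475.
Multiplying, n₃/n₁ = 1.0560 × 0.8475 = 0.8949, and θ_B(1→3) = arctan 0.8949 = 41.83°.

θ_B ≈ 41.83°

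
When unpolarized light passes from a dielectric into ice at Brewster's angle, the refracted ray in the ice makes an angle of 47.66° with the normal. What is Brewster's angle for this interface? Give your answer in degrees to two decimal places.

At Brewster's angle the reflected and refracted rays are perpendicular, so θ_B + θ_t = 90°.
So θ_B = 90° − θ_t = 90° − 47.66° = 42.34°.

θ_B ≈ 42.34°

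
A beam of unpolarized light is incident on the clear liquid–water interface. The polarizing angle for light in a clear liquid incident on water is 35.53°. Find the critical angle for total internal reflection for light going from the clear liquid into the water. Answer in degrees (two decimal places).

From Brewster, n₂/n₁ = tan θ_B = tan 35.53° = 0.7141.
Then sin θ_c = n₂/n₁ = 0.7141, so θ_c = arcsin 0.7141 = 45.57°.

θ_c ≈ 45.57°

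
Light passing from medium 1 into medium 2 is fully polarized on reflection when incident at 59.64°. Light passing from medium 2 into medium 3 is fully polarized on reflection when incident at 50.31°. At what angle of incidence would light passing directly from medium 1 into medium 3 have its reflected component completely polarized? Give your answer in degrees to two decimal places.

Each Brewster angle gives a ratio: n₂/n₁ = tan 59.64° = 1.7072, n₃/n₂ = tan 50.31° = 1.2049.
n₃/n₁ = 2.0570. Then tan θ_B(1→3) = n₃/n₁, so θ_B(1→3) = arctan(2.0570) = 64.07°.

θ_B ≈ 64.07°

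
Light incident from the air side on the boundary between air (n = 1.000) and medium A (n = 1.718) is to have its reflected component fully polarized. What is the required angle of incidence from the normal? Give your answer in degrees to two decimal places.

tan θ_B = n₂/n₁ = 1.718/1.000 = 1.7180. Taking the arctangent, θ_B = 59.80°.

θ_B ≈ 59.80°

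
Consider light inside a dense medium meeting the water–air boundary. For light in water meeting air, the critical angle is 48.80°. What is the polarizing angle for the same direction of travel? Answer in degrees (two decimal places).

At the critical angle sin θ_c = n₂/n₁, giving n₂/n₁ = sin 48.80° = 0.7524.
Then tan θ_B = n₂/n₁ = 0.7524, so θ_B = arctan 0.7524 = 36.96°.

θ_B ≈ 36.96°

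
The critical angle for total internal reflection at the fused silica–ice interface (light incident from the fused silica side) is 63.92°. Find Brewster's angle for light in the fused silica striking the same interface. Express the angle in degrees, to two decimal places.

At the critical angle sin θ_c = n₂/n₁, giving n₂/n₁ = sin 63.92° = 0.8982.
Then tan θ_B = n₂/n₁ = 0.8982, so θ_B = arctan 0.8982 = 41.93°.

θ_B ≈ 41.93°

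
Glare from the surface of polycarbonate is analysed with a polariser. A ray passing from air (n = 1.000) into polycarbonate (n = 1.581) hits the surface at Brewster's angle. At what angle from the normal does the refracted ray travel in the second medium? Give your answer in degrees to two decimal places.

θ_t ≈ 32.31°

tan θ_B = n₂/n₁ = 1.581/1.000 = 1.5810, so θ_B = 57.69°.
The refracted ray is perpendicular to the reflected ray, so θ_t = 90° − θ_B = 32.31°.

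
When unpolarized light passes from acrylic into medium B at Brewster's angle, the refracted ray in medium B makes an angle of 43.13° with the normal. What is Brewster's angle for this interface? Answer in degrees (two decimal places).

At Brewster's angle the reflected and refracted rays are perpendicular, so θ_B + θ_t = 90°.
So θ_B = 90° − θ_t = 90° − 43.13° = 46.87°.

θ_B ≈ 46.87°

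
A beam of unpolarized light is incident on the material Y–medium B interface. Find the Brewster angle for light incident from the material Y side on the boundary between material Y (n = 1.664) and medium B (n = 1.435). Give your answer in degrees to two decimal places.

Brewster's condition: tan θ_B = n₂/n₁ = 1.435/1.664 = 0.8624. Taking the arctangent, θ_B = 40.77°.

θ_B ≈ 40.77°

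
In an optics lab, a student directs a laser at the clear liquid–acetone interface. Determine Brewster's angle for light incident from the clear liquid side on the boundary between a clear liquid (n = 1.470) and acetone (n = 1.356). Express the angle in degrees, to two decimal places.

θ_B ≈ 42.69°

Brewster's condition: tan θ_B = n₂/n₁ = 1.356/1.470 = 0.9224.
θ_B = arctan(0.9224) = 42.69°.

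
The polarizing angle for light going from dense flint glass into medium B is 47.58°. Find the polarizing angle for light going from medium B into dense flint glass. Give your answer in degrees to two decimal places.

tan θ_B' = n₁/n₂ = 1/tan θ_B, so θ_B' = 90° − θ_B.
θ_B' = 90° − 47.58° = 42.42°.

θ_B' ≈ 42.42°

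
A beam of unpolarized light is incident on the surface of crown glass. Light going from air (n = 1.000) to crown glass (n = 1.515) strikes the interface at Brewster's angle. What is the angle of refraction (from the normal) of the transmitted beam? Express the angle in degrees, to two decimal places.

θ_t ≈ 33.43°

θ_B = arctan(n₂/n₁) = arctan(1.515/1.000) = 56.57°.
At Brewster's angle the reflected and refracted rays are perpendicular, so θ_t = 90° − θ_B = 90° − 56.57° = 33.43°.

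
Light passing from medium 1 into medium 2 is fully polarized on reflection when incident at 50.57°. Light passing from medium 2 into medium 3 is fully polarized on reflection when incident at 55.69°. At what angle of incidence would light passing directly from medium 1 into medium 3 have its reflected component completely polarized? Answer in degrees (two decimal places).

tan θ_B(1→2) = n₂/n₁ = tan 50.57° = 1.2161.
tan θ_B(2→3) = n₃/n₂ = tan 55.69° = 1.4654.
n₃/n₁ = 1.7821. Then tan θ_B(1→3) = n₃/n₁, so θ_B(1→3) = arctan(1.7821) = 60.70°.

θ_B ≈ 60.70°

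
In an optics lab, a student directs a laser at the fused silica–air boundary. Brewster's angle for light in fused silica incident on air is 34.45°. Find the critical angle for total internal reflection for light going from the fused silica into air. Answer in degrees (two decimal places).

θ_c ≈ 43.31°

From Brewster, n₂/n₁ = tan θ_B = tan 34.45° = 0.6860.
Then sin θ_c = n₂/n₁ = 0.6860, so θ_c = arcsin 0.6860 = 43.31°.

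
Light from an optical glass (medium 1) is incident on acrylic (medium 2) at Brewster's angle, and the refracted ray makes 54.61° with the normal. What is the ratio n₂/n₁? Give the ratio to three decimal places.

At Brewster incidence θ_B = 90° − θ_t = 90° − 54.61° = 35.39°.
tan θ_B = n₂/n₁, so n₂/n₁ = tan 35.39° = 0.710.

n₂/n₁ ≈ 0.710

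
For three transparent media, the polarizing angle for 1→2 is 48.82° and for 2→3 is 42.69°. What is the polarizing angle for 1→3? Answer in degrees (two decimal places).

θ_B ≈ 46.52°

tan θ_B(1→2) = n₂/n₁ = tan 48.82° = 1.1431.
tan θ_B(2→3) = n₃/n₂ = tan 42.69° = 0.9225.
Multiplying, n₃/n₁ = 1.1431 × 0.9225 = 1.0544, and θ_B(1→3) = arctan 1.0544 = 46.52°.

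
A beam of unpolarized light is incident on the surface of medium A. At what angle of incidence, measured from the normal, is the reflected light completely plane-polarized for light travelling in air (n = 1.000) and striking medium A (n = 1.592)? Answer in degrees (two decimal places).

tan θ_B = n₂/n₁ = 1.592/1.000 = 1.5920. Taking the arctangent, θ_B = 57.87°.

θ_B ≈ 57.87°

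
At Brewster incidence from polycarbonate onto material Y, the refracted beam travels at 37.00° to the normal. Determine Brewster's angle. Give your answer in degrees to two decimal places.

θ_B ≈ 53.00°

At Brewster's angle the reflected and refracted rays are perpendicular, so θ_B + θ_t = 90°.
So θ_B = 90° − θ_t = 90° − 37.00° = 53.00°.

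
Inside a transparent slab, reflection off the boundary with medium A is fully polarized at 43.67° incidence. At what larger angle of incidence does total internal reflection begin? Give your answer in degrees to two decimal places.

n₂/n₁ = tan 43.67° = 0.9546; the critical angle satisfies sin θ_c = n₂/n₁.
θ_c = arcsin(0.9546) = 72.67°.

θ_c ≈ 72.67°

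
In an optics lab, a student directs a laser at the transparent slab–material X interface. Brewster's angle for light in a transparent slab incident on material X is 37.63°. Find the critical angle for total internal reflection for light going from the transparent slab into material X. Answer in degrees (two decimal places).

tan θ_B = n₂/n₁ = tan 37.63° = 0.7709.
Total internal reflection: sin θ_c = n₂/n₁ = 0.7709.
θ_c = arcsin(0.7709) = 50.44°.

θ_c ≈ 50.44°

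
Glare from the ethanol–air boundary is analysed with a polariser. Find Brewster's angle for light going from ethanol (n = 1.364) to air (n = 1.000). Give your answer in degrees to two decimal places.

Here n₂/n₁ = 1.000/1.364 = 0.7331, and Brewster's law gives tan θ_B = n₂/n₁.
So θ_B = arctan 0.7331 = 36.25°.

θ_B ≈ 36.25°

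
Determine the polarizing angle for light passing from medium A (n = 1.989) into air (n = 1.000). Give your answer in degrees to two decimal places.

tan θ_B = n₂/n₁ = 1.000/1.989 = 0.5028.
θ_B = arctan(0.5028) = 26.69°.

θ_B ≈ 26.69°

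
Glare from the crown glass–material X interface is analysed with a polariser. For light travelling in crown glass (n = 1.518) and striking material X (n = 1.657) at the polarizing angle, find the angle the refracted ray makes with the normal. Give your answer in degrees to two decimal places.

First find Brewster's angle: tan θ_B = 1.657/1.518 = 1.0916, giving θ_B = 47.51°.
At Brewster's angle the reflected and refracted rays are perpendicular, so θ_t = 90° − θ_B = 90° − 47.51° = 42.49°.

θ_t ≈ 42.49°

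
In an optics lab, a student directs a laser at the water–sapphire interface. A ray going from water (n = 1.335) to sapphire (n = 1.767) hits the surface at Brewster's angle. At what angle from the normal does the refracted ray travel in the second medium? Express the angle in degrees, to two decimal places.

tan θ_B = n₂/n₁ = 1.767/1.335 = 1.3236, so θ_B = 52.93°.
At Brewster's angle the reflected and refracted rays are perpendicular, so θ_t = 90° − θ_B = 90° − 52.93° = 37.07°.

θ_t ≈ 37.07°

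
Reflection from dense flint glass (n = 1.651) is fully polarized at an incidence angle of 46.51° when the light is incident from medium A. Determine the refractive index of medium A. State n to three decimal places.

Full polarization of the reflected beam means tan θ_B = n₂/n₁, where n₁ is the incident medium (medium A).
n₁ = n₂ / tan θ_B = 1.651 / tan 46.51° = 1.566.

n ≈ 1.566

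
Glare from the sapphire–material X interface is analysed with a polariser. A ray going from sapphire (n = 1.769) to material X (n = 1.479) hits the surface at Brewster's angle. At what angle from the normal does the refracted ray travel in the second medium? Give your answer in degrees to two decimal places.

tan θ_B = n₂/n₁ = 1.479/1.769 = 0.8361, so θ_B = 39.90°.
The refracted ray is perpendicular to the reflected ray, so θ_t = 90° − θ_B = 50.10°.

θ_t ≈ 50.10°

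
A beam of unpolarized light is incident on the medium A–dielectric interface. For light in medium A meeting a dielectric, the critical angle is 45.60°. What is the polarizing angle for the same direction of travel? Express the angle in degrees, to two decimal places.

At the critical angle sin θ_c = n₂/n₁, giving n₂/n₁ = sin 45.60° = 0.7145.
Then tan θ_B = n₂/n₁ = 0.7145, so θ_B = arctan 0.7145 = 35.54°.

θ_B ≈ 35.54°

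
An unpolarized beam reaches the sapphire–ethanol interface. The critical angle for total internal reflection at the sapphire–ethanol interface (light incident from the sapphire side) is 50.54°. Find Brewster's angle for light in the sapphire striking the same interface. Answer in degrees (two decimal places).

θ_B ≈ 37.67°

n₂/n₁ = sin θ_c = sin 50.54° = 0.7721.
tan θ_B equals the same ratio, so θ_B = arctan(0.7721) = 37.67°.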